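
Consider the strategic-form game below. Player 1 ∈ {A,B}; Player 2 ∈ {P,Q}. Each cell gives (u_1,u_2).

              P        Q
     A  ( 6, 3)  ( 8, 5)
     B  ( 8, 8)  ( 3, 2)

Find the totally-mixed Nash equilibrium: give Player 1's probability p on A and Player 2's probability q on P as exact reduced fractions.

(p,q) = (3/4, 5/7)

P1 indiff ⇒ q·6+(1-q)·8 = q·8+(1-q)·3 ⇒ q(-2) = (1-q)(-5) ⇒ q = 5/7
P2 indiff ⇒ p·3+(1-p)·8 = p·5+(1-p)·2 ⇒ p(-2) = (1-p)(-6) ⇒ p = 3/4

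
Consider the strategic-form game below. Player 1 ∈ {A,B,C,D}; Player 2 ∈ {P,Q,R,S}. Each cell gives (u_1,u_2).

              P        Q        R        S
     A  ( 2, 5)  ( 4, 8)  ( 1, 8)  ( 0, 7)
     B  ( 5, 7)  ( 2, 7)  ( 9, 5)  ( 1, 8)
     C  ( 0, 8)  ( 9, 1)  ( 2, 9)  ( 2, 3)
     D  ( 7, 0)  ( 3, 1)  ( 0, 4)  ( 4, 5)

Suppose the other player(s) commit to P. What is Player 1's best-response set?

P1 best: {D}

u_1(A vs P) = 2
u_1(B vs P) = 5
u_1(C vs P) = 0
u_1(D vs P) = 7
max payoff 7 at {D}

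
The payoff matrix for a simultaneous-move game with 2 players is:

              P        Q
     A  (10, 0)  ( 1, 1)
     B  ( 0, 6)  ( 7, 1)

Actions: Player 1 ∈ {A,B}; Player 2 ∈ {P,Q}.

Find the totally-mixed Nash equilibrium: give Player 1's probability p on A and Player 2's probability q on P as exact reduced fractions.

p=5/6, q=3/8

P1 indiff ⇒ q·10+(1-q)·1 = q·0+(1-q)·7 ⇒ q(10) = (1-q)(6) ⇒ q = 3/8
P2 indiff ⇒ p·0+(1-p)·6 = p·1+(1-p)·1 ⇒ p(-1) = (1-p)(-5) ⇒ p = 5/6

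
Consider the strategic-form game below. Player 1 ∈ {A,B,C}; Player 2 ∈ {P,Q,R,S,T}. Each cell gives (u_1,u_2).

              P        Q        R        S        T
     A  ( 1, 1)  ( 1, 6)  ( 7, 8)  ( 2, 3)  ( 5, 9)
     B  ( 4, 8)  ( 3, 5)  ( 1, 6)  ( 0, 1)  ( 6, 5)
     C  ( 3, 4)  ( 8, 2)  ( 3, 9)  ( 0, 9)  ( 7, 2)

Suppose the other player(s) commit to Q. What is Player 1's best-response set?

P1 best: {C}

u_1(A vs Q) = 1
u_1(B vs Q) = 3
u_1(C vs Q) = 8
max payoff 8 at {C}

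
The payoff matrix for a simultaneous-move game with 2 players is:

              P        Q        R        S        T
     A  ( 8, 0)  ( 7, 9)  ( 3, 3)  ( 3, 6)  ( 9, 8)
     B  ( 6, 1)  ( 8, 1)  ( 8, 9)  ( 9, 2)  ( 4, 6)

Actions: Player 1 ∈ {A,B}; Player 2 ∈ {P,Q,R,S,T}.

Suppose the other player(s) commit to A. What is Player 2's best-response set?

BR_2 = {Q}

u_2(P vs A) = 0
u_2(Q vs A) = 9
u_2(R vs A) = 3
u_2(S vs A) = 6
u_2(T vs A) = 8
max payoff 9 at {Q}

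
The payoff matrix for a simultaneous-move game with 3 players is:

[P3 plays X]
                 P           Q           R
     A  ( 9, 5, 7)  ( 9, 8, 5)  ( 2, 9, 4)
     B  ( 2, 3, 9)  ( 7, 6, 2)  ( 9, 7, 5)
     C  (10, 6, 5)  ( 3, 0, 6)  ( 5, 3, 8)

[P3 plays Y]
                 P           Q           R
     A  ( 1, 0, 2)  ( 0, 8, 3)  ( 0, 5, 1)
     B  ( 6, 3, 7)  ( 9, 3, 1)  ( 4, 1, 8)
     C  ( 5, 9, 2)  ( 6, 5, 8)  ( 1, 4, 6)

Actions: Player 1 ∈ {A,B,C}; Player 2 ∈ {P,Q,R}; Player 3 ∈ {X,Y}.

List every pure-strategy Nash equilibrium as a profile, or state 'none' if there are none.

Nash profiles: (C,P,X)

(A,P,X): not NE [P1→C gives 10>9; P2→R gives 9>5]
(A,P,Y): not NE [P1→B gives 6>1; P2→Q gives 8>0; P3→X gives 7>2]
(A,Q,X): not NE [P2→R gives 9>8]
(A,Q,Y): not NE [P1→B gives 9>0; P3→X gives 5>3]
(A,R,X): not NE [P1→B gives 9>2]
(A,R,Y): not NE [P1→B gives 4>0; P2→Q gives 8>5; P3→X gives 4>1]
(B,P,X): not NE [P1→C gives 10>2; P2→R gives 7>3]
(B,P,Y): not NE [P3→X gives 9>7]
(B,Q,X): not NE [P1→A gives 9>7; P2→R gives 7>6]
(B,Q,Y): not NE [P3→X gives 2>1]
(B,R,X): not NE [P3→Y gives 8>5]
(B,R,Y): not NE [P2→Q gives 3>1]
(C,P,X): NE
(C,P,Y): not NE [P1→B gives 6>5; P3→X gives 5>2]
(C,Q,X): not NE [P1→A gives 9>3; P2→P gives 6>0; P3→Y gives 8>6]
(C,Q,Y): not NE [P1→B gives 9>6; P2→P gives 9>5]
(C,R,X): not NE [P1→B gives 9>5; P2→P gives 6>3]
(C,R,Y): not NE [P1→B gives 4>1; P2→P gives 9>4; P3→X gives 8>6]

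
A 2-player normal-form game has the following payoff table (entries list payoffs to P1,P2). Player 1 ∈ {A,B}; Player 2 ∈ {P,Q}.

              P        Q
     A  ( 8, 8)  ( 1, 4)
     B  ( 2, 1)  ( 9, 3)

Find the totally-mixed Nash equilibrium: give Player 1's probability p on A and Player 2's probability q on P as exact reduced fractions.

P1 mixes 1/3 on A; P2 mixes 4/7 on P

P1 indiff ⇒ q·8+(1-q)·1 = q·2+(1-q)·9 ⇒ q(6) = (1-q)(8) ⇒ q = 4/7
P2 indiff ⇒ p·8+(1-p)·1 = p·4+(1-p)·3 ⇒ p(4) = (1-p)(2) ⇒ p = 1/3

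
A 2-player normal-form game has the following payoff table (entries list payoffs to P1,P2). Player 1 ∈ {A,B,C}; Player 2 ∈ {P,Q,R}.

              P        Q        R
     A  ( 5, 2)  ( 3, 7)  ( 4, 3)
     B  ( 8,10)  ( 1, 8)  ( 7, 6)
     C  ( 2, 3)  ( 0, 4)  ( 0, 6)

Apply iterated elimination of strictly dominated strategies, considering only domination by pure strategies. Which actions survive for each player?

Remaining: P1:{A,B} P2:{P,Q}

P1 drop C (A beats it: P:5>2 Q:3>0 R:4>0)
P2 drop R (Q beats it: A:7>3 B:8>6)
P1→{A,B} P2→{P,Q}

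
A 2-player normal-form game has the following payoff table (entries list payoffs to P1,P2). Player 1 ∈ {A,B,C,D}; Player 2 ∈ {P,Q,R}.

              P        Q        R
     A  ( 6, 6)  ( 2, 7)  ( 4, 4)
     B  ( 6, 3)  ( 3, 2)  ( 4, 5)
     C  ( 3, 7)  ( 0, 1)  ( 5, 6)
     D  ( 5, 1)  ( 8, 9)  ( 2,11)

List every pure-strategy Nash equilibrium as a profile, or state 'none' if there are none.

(A,P): not NE [P2→Q gives 7>6]
(A,Q): not NE [P1→D gives 8>2]
(A,R): not NE [P1→C gives 5>4; P2→Q gives 7>4]
(B,P): not NE [P2→R gives 5>3]
(B,Q): not NE [P1→D gives 8>3; P2→R gives 5>2]
(B,R): not NE [P1→C gives 5>4]
(C,P): not NE [P1→B gives 6>3]
(C,Q): not NE [P1→D gives 8>0; P2→P gives 7>1]
(C,R): not NE [P2→P gives 7>6]
(D,P): not NE [P1→B gives 6>5; P2→R gives 11>1]
(D,Q): not NE [P2→R gives 11>9]
(D,R): not NE [P1→C gives 5>2]

Equilibria: none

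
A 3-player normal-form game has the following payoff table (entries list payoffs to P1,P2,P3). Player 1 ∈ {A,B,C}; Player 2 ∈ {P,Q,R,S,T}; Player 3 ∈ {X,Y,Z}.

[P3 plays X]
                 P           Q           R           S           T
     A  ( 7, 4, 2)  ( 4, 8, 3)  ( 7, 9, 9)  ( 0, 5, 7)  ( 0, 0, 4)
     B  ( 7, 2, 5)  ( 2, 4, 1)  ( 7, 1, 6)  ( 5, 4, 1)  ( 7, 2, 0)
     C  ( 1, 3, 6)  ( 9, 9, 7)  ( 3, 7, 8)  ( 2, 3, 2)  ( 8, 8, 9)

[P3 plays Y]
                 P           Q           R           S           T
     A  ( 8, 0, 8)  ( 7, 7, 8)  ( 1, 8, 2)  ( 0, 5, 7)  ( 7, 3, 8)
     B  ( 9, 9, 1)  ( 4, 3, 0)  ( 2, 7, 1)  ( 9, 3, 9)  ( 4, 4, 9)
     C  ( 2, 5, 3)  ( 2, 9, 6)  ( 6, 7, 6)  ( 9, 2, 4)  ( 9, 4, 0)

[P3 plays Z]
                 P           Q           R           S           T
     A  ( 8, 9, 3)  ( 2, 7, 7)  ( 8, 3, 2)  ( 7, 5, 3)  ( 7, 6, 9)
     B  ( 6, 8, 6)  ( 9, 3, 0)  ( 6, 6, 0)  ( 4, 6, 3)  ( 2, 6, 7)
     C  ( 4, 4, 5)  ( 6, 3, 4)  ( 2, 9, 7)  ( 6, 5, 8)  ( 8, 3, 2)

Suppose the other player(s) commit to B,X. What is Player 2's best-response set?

P2 best: {Q,S}

u_2(P vs B,X) = 2
u_2(Q vs B,X) = 4
u_2(R vs B,X) = 1
u_2(S vs B,X) = 4
u_2(T vs B,X) = 2
max payoff 4 at {Q,S}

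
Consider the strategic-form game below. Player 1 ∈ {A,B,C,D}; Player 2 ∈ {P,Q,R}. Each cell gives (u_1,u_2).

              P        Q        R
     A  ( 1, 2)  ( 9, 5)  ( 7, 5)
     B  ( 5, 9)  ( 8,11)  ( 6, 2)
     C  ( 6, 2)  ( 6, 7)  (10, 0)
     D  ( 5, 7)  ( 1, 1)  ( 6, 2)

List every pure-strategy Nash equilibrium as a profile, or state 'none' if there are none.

NE set: (A,Q)

(A,P): not NE [P1→C gives 6>1; P2→R gives 5>2]
(A,Q): NE
(A,R): not NE [P1→C gives 10>7]
(B,P): not NE [P1→C gives 6>5; P2→Q gives 11>9]
(B,Q): not NE [P1→A gives 9>8]
(B,R): not NE [P1→C gives 10>6; P2→Q gives 11>2]
(C,P): not NE [P2→Q gives 7>2]
(C,Q): not NE [P1→A gives 9>6]
(C,R): not NE [P2→Q gives 7>0]
(D,P): not NE [P1→C gives 6>5]
(D,Q): not NE [P1→A gives 9>1; P2→P gives 7>1]
(D,R): not NE [P1→C gives 10>6; P2→P gives 7>2]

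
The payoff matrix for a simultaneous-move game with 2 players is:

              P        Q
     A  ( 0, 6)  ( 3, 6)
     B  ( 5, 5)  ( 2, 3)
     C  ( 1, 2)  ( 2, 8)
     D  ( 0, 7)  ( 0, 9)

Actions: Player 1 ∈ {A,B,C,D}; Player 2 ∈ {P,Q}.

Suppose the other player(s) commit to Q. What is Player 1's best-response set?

BR_1 = {A}

u_1(A vs Q) = 3
u_1(B vs Q) = 2
u_1(C vs Q) = 2
u_1(D vs Q) = 0
max payoff 3 at {A}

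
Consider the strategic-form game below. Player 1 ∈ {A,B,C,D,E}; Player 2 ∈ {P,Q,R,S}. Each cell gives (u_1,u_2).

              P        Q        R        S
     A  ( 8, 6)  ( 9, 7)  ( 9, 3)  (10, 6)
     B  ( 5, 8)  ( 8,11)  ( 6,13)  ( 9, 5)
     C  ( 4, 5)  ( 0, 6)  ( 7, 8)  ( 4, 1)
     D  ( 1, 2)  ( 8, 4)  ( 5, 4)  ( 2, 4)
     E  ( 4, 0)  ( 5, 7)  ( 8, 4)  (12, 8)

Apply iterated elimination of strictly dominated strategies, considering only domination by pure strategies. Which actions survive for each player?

P1 drop B (A beats it: P:8>5 Q:9>8 R:9>6 S:10>9)
P1 drop C (A beats it: P:8>4 Q:9>0 R:9>7 S:10>4)
P1 drop D (A beats it: P:8>1 Q:9>8 R:9>5 S:10>2)
P2 drop P (Q beats it: A:7>6 E:7>0)
P2 drop R (Q beats it: A:7>3 E:7>4)
P1→{A,E} P2→{Q,S}

Remaining: P1:{A,E} P2:{Q,S}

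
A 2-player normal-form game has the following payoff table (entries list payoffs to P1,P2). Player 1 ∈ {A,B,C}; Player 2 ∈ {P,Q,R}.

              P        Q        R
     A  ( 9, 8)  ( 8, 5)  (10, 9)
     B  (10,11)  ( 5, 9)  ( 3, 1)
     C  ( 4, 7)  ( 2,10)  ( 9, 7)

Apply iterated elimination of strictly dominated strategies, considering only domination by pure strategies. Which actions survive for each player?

P1 drop C (A beats it: P:9>4 Q:8>2 R:10>9)
P2 drop Q (P beats it: A:8>5 B:11>9)
P1→{A,B} P2→{P,R}

Survivors P1:{A,B} P2:{P,R}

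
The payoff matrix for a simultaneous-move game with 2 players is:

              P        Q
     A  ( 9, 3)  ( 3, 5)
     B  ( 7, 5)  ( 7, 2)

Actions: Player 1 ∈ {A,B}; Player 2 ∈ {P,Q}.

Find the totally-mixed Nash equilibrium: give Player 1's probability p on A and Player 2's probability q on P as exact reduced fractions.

P1 mixes 3/5 on A; P2 mixes 2/3 on P

P1 indiff ⇒ q·9+(1-q)·3 = q·7+(1-q)·7 ⇒ q(2) = (1-q)(4) ⇒ q = 2/3
P2 indiff ⇒ p·3+(1-p)·5 = p·5+(1-p)·2 ⇒ p(-2) = (1-p)(-3) ⇒ p = 3/5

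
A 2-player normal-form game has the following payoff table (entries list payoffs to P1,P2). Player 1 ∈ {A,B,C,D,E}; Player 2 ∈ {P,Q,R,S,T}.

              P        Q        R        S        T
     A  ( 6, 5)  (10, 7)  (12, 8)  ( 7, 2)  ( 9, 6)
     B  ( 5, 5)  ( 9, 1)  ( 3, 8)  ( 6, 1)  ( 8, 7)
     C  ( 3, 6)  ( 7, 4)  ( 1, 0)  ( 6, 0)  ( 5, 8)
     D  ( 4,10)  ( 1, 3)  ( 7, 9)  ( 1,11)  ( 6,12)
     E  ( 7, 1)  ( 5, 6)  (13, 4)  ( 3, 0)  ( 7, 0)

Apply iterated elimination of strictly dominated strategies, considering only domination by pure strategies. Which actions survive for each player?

P1 drop B (A beats it: P:6>5 Q:10>9 R:12>3 S:7>6 T:9>8)
P1 drop C (A beats it: P:6>3 Q:10>7 R:12>1 S:7>6 T:9>5)
P1 drop D (A beats it: P:6>4 Q:10>1 R:12>7 S:7>1 T:9>6)
P2 drop P (Q beats it: A:7>5 E:6>1)
P2 drop S (Q beats it: A:7>2 E:6>0)
P2 drop T (Q beats it: A:7>6 E:6>0)
P1→{A,E} P2→{Q,R}

IESDS → P1:{A,E} P2:{Q,R}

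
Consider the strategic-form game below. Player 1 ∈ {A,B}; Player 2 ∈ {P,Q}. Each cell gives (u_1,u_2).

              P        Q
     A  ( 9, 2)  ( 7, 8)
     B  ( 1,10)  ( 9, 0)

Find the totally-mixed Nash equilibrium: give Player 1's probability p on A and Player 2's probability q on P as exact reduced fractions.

P1 indiff ⇒ q·9+(1-q)·7 = q·1+(1-q)·9 ⇒ q(8) = (1-q)(2) ⇒ q = 1/5
P2 indiff ⇒ p·2+(1-p)·10 = p·8+(1-p)·0 ⇒ p(-6) = (1-p)(-10) ⇒ p = 5/8

(p,q) = (5/8, 1/5)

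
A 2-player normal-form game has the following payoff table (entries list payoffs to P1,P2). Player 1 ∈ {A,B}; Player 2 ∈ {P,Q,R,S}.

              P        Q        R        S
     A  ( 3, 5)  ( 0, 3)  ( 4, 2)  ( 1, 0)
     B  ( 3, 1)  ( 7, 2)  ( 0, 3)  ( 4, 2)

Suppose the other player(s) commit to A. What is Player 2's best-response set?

u_2(P vs A) = 5
u_2(Q vs A) = 3
u_2(R vs A) = 2
u_2(S vs A) = 0
max payoff 5 at {P}

argmax u_2 = {P}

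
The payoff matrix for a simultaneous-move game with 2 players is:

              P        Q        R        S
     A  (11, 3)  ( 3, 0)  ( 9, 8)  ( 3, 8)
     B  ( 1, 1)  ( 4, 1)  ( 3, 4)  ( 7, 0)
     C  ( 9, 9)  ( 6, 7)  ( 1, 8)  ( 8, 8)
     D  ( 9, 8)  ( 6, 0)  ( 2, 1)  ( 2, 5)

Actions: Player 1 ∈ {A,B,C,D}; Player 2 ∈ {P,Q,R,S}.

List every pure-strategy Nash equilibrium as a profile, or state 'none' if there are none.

NE set: (A,R)

(A,P): not NE [P2→S gives 8>3]
(A,Q): not NE [P1→D gives 6>3; P2→S gives 8>0]
(A,R): NE
(A,S): not NE [P1→C gives 8>3]
(B,P): not NE [P1→A gives 11>1; P2→R gives 4>1]
(B,Q): not NE [P1→D gives 6>4; P2→R gives 4>1]
(B,R): not NE [P1→A gives 9>3]
(B,S): not NE [P1→C gives 8>7; P2→R gives 4>0]
(C,P): not NE [P1→A gives 11>9]
(C,Q): not NE [P2→P gives 9>7]
(C,R): not NE [P1→A gives 9>1; P2→P gives 9>8]
(C,S): not NE [P2→P gives 9>8]
(D,P): not NE [P1→A gives 11>9]
(D,Q): not NE [P2→P gives 8>0]
(D,R): not NE [P1→A gives 9>2; P2→P gives 8>1]
(D,S): not NE [P1→C gives 8>2; P2→P gives 8>5]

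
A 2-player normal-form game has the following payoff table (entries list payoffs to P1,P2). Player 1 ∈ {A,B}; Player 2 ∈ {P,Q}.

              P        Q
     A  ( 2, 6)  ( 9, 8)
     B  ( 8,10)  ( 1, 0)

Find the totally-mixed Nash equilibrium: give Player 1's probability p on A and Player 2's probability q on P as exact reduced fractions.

P1 mixes 5/6 on A; P2 mixes 4/7 on P

P1 indiff ⇒ q·2+(1-q)·9 = q·8+(1-q)·1 ⇒ q(-6) = (1-q)(-8) ⇒ q = 4/7
P2 indiff ⇒ p·6+(1-p)·10 = p·8+(1-p)·0 ⇒ p(-2) = (1-p)(-10) ⇒ p = 5/6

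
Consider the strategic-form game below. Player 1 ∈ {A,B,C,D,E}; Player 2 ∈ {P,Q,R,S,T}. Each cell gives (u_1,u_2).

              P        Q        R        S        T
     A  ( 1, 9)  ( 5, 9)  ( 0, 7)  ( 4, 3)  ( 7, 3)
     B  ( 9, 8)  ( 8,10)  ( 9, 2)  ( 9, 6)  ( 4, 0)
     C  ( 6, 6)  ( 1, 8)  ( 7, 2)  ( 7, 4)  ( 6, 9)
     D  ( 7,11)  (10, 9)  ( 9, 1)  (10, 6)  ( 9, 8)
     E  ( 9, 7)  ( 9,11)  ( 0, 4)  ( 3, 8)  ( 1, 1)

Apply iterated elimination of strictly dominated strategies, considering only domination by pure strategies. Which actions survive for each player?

IESDS → P1:{B,D,E} P2:{P,Q}

P1 drop A (D beats it: P:7>1 Q:10>5 R:9>0 S:10>4 T:9>7)
P1 drop C (D beats it: P:7>6 Q:10>1 R:9>7 S:10>7 T:9>6)
P2 drop R (P beats it: B:8>2 D:11>1 E:7>4)
P2 drop S (Q beats it: B:10>6 D:9>6 E:11>8)
P2 drop T (P beats it: B:8>0 D:11>8 E:7>1)
P1→{B,D,E} P2→{P,Q}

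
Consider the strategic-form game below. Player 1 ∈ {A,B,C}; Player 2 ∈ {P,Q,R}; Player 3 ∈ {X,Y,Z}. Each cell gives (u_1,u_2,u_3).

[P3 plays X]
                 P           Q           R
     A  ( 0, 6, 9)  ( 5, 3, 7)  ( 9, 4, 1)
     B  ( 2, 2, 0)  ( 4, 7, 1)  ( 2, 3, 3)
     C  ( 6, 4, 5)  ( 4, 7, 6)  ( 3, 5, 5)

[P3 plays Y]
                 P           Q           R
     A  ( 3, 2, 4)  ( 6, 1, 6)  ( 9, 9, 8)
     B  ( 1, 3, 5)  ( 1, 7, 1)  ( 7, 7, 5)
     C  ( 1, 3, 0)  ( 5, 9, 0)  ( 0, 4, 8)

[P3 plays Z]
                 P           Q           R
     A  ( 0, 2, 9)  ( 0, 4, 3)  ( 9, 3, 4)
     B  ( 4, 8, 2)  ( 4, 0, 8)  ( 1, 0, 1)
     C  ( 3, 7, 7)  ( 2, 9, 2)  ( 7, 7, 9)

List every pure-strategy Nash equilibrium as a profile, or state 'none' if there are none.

Nash profiles: (A,R,Y)

(A,P,X): not NE [P1→C gives 6>0]
(A,P,Y): not NE [P2→R gives 9>2; P3→Z gives 9>4]
(A,P,Z): not NE [P1→B gives 4>0; P2→Q gives 4>2]
(A,Q,X): not NE [P2→P gives 6>3]
(A,Q,Y): not NE [P2→R gives 9>1; P3→X gives 7>6]
(A,Q,Z): not NE [P1→B gives 4>0; P3→X gives 7>3]
(A,R,X): not NE [P2→P gives 6>4; P3→Y gives 8>1]
(A,R,Y): NE
(A,R,Z): not NE [P2→Q gives 4>3; P3→Y gives 8>4]
(B,P,X): not NE [P1→C gives 6>2; P2→Q gives 7>2; P3→Y gives 5>0]
(B,P,Y): not NE [P1→A gives 3>1; P2→R gives 7>3]
(B,P,Z): not NE [P3→Y gives 5>2]
(B,Q,X): not NE [P1→A gives 5>4; P3→Z gives 8>1]
(B,Q,Y): not NE [P1→A gives 6>1; P3→Z gives 8>1]
(B,Q,Z): not NE [P2→P gives 8>0]
(B,R,X): not NE [P1→A gives 9>2; P2→Q gives 7>3; P3→Y gives 5>3]
(B,R,Y): not NE [P1→A gives 9>7]
(B,R,Z): not NE [P1→A gives 9>1; P2→P gives 8>0; P3→Y gives 5>1]
(C,P,X): not NE [P2→Q gives 7>4; P3→Z gives 7>5]
(C,P,Y): not NE [P1→A gives 3>1; P2→Q gives 9>3; P3→Z gives 7>0]
(C,P,Z): not NE [P1→B gives 4>3; P2→Q gives 9>7]
(C,Q,X): not NE [P1→A gives 5>4]
(C,Q,Y): not NE [P1→A gives 6>5; P3→X gives 6>0]
(C,Q,Z): not NE [P1→B gives 4>2; P3→X gives 6>2]
(C,R,X): not NE [P1→A gives 9>3; P2→Q gives 7>5; P3→Z gives 9>5]
(C,R,Y): not NE [P1→A gives 9>0; P2→Q gives 9>4; P3→Z gives 9>8]
(C,R,Z): not NE [P1→A gives 9>7; P2→Q gives 9>7]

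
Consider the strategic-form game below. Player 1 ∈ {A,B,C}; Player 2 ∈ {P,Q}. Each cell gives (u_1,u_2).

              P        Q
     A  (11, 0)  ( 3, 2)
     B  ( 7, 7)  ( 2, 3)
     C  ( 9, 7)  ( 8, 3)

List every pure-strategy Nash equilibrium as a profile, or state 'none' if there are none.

(A,P): not NE [P2→Q gives 2>0]
(A,Q): not NE [P1→C gives 8>3]
(B,P): not NE [P1→A gives 11>7]
(B,Q): not NE [P1→C gives 8>2; P2→P gives 7>3]
(C,P): not NE [P1→A gives 11>9]
(C,Q): not NE [P2→P gives 7>3]

Equilibria: none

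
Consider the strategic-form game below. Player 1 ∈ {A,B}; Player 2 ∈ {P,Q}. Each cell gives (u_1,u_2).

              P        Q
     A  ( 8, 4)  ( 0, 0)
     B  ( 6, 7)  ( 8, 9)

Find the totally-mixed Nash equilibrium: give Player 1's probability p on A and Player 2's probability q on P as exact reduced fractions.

p=1/3, q=4/5

P1 indiff ⇒ q·8+(1-q)·0 = q·6+(1-q)·8 ⇒ q(2) = (1-q)(8) ⇒ q = 4/5
P2 indiff ⇒ p·4+(1-p)·7 = p·0+(1-p)·9 ⇒ p(4) = (1-p)(2) ⇒ p = 1/3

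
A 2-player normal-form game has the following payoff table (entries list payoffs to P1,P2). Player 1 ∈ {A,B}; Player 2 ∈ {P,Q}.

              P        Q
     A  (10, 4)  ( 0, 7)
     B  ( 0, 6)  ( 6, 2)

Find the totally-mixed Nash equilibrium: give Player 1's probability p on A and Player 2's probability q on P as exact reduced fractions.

P1 indiff ⇒ q·10+(1-q)·0 = q·0+(1-q)·6 ⇒ q(10) = (1-q)(6) ⇒ q = 3/8
P2 indiff ⇒ p·4+(1-p)·6 = p·7+(1-p)·2 ⇒ p(-3) = (1-p)(-4) ⇒ p = 4/7

(p,q) = (4/7, 3/8)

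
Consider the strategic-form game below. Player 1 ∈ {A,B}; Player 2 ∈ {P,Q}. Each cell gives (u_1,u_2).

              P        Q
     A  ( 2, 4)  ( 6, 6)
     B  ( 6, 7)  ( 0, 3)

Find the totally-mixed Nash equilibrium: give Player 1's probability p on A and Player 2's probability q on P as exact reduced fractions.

p=2/3, q=3/5

P1 indiff ⇒ q·2+(1-q)·6 = q·6+(1-q)·0 ⇒ q(-4) = (1-q)(-6) ⇒ q = 3/5
P2 indiff ⇒ p·4+(1-p)·7 = p·6+(1-p)·3 ⇒ p(-2) = (1-p)(-4) ⇒ p = 2/3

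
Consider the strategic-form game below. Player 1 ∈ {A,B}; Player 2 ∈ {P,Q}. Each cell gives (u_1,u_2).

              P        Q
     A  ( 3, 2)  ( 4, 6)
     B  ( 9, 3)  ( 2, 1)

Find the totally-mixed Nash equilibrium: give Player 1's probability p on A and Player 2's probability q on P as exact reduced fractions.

P1 mixes 1/3 on A; P2 mixes 1/4 on P

P1 indiff ⇒ q·3+(1-q)·4 = q·9+(1-q)·2 ⇒ q(-6) = (1-q)(-2) ⇒ q = 1/4
P2 indiff ⇒ p·2+(1-p)·3 = p·6+(1-p)·1 ⇒ p(-4) = (1-p)(-2) ⇒ p = 1/3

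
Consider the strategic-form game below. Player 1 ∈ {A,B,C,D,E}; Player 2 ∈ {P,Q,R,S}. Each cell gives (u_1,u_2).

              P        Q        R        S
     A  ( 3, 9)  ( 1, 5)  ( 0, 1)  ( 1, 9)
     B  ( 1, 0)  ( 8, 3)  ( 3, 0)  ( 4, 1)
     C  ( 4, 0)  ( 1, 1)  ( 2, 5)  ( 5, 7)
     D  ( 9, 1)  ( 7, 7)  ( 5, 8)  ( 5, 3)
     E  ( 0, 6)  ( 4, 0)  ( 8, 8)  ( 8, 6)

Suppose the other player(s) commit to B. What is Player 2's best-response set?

u_2(P vs B) = 0
u_2(Q vs B) = 3
u_2(R vs B) = 0
u_2(S vs B) = 1
max payoff 3 at {Q}

argmax u_2 = {Q}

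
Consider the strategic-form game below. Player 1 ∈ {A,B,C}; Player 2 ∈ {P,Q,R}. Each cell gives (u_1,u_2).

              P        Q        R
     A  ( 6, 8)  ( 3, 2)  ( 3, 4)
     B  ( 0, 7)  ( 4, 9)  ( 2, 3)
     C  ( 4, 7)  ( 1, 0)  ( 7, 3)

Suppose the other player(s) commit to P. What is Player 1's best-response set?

P1 best: {A}

u_1(A vs P) = 6
u_1(B vs P) = 0
u_1(C vs P) = 4
max payoff 6 at {A}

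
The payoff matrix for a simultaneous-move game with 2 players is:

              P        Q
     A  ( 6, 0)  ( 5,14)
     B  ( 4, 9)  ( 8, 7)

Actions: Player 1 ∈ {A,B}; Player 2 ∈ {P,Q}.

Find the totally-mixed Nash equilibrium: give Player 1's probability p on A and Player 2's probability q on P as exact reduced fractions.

P1 mixes 1/8 on A; P2 mixes 3/5 on P

P1 indiff ⇒ q·6+(1-q)·5 = q·4+(1-q)·8 ⇒ q(2) = (1-q)(3) ⇒ q = 3/5
P2 indiff ⇒ p·0+(1-p)·9 = p·14+(1-p)·7 ⇒ p(-14) = (1-p)(-2) ⇒ p = 1/8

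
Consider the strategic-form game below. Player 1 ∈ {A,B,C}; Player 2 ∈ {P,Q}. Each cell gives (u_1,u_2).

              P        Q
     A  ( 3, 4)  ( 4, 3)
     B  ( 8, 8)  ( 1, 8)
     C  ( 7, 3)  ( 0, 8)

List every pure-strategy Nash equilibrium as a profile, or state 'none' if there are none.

(A,P): not NE [P1→B gives 8>3]
(A,Q): not NE [P2→P gives 4>3]
(B,P): NE
(B,Q): not NE [P1→A gives 4>1]
(C,P): not NE [P1→B gives 8>7; P2→Q gives 8>3]
(C,Q): not NE [P1→A gives 4>0]

Nash profiles: (B,P)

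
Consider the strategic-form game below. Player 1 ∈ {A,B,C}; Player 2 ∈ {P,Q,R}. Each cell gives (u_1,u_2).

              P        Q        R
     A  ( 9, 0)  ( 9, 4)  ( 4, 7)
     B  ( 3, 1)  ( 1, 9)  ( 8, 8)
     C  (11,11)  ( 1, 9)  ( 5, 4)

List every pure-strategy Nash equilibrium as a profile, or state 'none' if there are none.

Nash profiles: (C,P)

(A,P): not NE [P1→C gives 11>9; P2→R gives 7>0]
(A,Q): not NE [P2→R gives 7>4]
(A,R): not NE [P1→B gives 8>4]
(B,P): not NE [P1→C gives 11>3; P2→Q gives 9>1]
(B,Q): not NE [P1→A gives 9>1]
(B,R): not NE [P2→Q gives 9>8]
(C,P): NE
(C,Q): not NE [P1→A gives 9>1; P2→P gives 11>9]
(C,R): not NE [P1→B gives 8>5; P2→P gives 11>4]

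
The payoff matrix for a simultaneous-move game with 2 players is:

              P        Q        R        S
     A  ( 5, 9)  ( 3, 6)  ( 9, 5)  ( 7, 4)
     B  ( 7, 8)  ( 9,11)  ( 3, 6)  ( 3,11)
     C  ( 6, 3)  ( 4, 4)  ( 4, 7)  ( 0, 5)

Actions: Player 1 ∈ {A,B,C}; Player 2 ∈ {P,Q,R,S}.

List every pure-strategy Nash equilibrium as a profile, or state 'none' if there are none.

(A,P): not NE [P1→B gives 7>5]
(A,Q): not NE [P1→B gives 9>3; P2→P gives 9>6]
(A,R): not NE [P2→P gives 9>5]
(A,S): not NE [P2→P gives 9>4]
(B,P): not NE [P2→S gives 11>8]
(B,Q): NE
(B,R): not NE [P1→A gives 9>3; P2→S gives 11>6]
(B,S): not NE [P1→A gives 7>3]
(C,P): not NE [P1→B gives 7>6; P2→R gives 7>3]
(C,Q): not NE [P1→B gives 9>4; P2→R gives 7>4]
(C,R): not NE [P1→A gives 9>4]
(C,S): not NE [P1→A gives 7>0; P2→R gives 7>5]

NE set: (B,Q)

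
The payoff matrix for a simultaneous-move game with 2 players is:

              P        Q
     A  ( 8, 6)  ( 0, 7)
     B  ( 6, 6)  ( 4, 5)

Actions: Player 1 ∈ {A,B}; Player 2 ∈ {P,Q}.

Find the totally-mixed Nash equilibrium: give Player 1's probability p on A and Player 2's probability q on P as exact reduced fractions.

p=1/2, q=2/3

P1 indiff ⇒ q·8+(1-q)·0 = q·6+(1-q)·4 ⇒ q(2) = (1-q)(4) ⇒ q = 2/3
P2 indiff ⇒ p·6+(1-p)·6 = p·7+(1-p)·5 ⇒ p(-1) = (1-p)(-1) ⇒ p = 1/2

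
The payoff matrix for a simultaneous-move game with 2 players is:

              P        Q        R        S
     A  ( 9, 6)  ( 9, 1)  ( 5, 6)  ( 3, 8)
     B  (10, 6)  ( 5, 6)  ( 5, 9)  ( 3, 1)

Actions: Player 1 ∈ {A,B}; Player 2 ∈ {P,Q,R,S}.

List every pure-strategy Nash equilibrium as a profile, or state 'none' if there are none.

PSNE = {(A,S), (B,R)}

(A,P): not NE [P1→B gives 10>9; P2→S gives 8>6]
(A,Q): not NE [P2→S gives 8>1]
(A,R): not NE [P2→S gives 8>6]
(A,S): NE
(B,P): not NE [P2→R gives 9>6]
(B,Q): not NE [P1→A gives 9>5; P2→R gives 9>6]
(B,R): NE
(B,S): not NE [P2→R gives 9>1]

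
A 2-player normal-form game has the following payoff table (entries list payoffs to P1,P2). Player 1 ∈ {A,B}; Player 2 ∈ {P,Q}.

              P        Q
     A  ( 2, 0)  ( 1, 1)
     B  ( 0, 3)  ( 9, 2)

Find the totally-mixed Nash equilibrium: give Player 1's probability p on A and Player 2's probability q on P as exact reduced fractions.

(p,q) = (1/2, 4/5)

P1 indiff ⇒ q·2+(1-q)·1 = q·0+(1-q)·9 ⇒ q(2) = (1-q)(8) ⇒ q = 4/5
P2 indiff ⇒ p·0+(1-p)·3 = p·1+(1-p)·2 ⇒ p(-1) = (1-p)(-1) ⇒ p = 1/2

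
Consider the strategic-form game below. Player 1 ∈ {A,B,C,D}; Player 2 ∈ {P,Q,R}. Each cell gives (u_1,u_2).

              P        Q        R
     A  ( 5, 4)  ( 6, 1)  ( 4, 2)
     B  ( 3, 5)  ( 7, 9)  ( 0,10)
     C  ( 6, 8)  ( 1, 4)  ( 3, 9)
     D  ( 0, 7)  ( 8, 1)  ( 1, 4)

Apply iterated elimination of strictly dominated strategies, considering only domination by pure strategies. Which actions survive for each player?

P2 drop Q (R beats it: A:2>1 B:10>9 C:9>4 D:4>1)
P1 drop B (A beats it: P:5>3 R:4>0)
P1 drop D (A beats it: P:5>0 R:4>1)
P1→{A,C} P2→{P,R}

IESDS → P1:{A,C} P2:{P,R}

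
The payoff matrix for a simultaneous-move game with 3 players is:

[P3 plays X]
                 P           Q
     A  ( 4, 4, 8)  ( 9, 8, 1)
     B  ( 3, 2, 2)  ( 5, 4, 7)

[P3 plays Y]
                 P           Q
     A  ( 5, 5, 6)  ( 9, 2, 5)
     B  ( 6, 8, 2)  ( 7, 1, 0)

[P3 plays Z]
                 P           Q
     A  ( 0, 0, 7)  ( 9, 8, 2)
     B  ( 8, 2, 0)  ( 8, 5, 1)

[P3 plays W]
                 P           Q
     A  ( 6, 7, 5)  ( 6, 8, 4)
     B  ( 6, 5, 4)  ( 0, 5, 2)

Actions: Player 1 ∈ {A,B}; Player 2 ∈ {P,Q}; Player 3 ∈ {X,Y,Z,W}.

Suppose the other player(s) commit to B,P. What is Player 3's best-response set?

argmax u_3 = {W}

u_3(X vs B,P) = 2
u_3(Y vs B,P) = 2
u_3(Z vs B,P) = 0
u_3(W vs B,P) = 4
max payoff 4 at {W}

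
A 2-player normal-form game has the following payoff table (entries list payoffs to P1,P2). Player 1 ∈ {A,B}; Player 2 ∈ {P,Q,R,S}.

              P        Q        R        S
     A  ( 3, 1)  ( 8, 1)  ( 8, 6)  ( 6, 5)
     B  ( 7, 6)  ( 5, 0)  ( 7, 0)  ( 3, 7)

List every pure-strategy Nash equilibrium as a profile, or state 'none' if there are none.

(A,P): not NE [P1→B gives 7>3; P2→R gives 6>1]
(A,Q): not NE [P2→R gives 6>1]
(A,R): NE
(A,S): not NE [P2→R gives 6>5]
(B,P): not NE [P2→S gives 7>6]
(B,Q): not NE [P1→A gives 8>5; P2→S gives 7>0]
(B,R): not NE [P1→A gives 8>7; P2→S gives 7>0]
(B,S): not NE [P1→A gives 6>3]

Nash profiles: (A,R)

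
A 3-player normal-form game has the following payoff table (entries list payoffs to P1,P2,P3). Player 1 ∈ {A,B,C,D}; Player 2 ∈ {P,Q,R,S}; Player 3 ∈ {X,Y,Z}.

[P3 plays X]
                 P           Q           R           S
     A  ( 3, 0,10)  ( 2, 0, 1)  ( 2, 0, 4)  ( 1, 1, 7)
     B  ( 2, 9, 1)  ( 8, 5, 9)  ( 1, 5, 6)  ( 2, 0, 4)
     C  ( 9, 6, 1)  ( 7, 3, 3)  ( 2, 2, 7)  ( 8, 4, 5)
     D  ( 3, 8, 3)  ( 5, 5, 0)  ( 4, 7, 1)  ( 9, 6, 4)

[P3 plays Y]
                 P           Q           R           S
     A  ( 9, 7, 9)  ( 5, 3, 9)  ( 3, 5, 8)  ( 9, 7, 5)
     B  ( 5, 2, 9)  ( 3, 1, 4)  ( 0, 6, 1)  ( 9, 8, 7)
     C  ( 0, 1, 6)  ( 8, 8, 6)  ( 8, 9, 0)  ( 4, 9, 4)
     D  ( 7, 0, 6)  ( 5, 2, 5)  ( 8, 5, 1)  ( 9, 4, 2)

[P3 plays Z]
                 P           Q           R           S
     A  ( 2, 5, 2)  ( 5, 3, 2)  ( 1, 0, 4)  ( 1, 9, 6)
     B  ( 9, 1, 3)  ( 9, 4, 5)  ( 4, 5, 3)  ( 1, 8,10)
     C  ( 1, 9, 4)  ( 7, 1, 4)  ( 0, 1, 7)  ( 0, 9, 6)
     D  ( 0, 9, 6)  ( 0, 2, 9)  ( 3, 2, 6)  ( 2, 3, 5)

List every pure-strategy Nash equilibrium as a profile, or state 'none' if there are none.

(A,P,X): not NE [P1→C gives 9>3; P2→S gives 1>0]
(A,P,Y): not NE [P3→X gives 10>9]
(A,P,Z): not NE [P1→B gives 9>2; P2→S gives 9>5; P3→X gives 10>2]
(A,Q,X): not NE [P1→B gives 8>2; P2→S gives 1>0; P3→Y gives 9>1]
(A,Q,Y): not NE [P1→C gives 8>5; P2→S gives 7>3]
(A,Q,Z): not NE [P1→B gives 9>5; P2→S gives 9>3; P3→Y gives 9>2]
(A,R,X): not NE [P1→D gives 4>2; P2→S gives 1>0; P3→Y gives 8>4]
(A,R,Y): not NE [P1→D gives 8>3; P2→S gives 7>5]
(A,R,Z): not NE [P1→B gives 4>1; P2→S gives 9>0; P3→Y gives 8>4]
(A,S,X): not NE [P1→D gives 9>1]
(A,S,Y): not NE [P3→X gives 7>5]
(A,S,Z): not NE [P1→D gives 2>1; P3→X gives 7>6]
(B,P,X): not NE [P1→C gives 9>2; P3→Y gives 9>1]
(B,P,Y): not NE [P1→A gives 9>5; P2→S gives 8>2]
(B,P,Z): not NE [P2→S gives 8>1; P3→Y gives 9>3]
(B,Q,X): not NE [P2→P gives 9>5]
(B,Q,Y): not NE [P1→C gives 8>3; P2→S gives 8>1; P3→X gives 9>4]
(B,Q,Z): not NE [P2→S gives 8>4; P3→X gives 9>5]
(B,R,X): not NE [P1→D gives 4>1; P2→P gives 9>5]
(B,R,Y): not NE [P1→D gives 8>0; P2→S gives 8>6; P3→X gives 6>1]
(B,R,Z): not NE [P2→S gives 8>5; P3→X gives 6>3]
(B,S,X): not NE [P1→D gives 9>2; P2→P gives 9>0; P3→Z gives 10>4]
(B,S,Y): not NE [P3→Z gives 10>7]
(B,S,Z): not NE [P1→D gives 2>1]
(C,P,X): not NE [P3→Y gives 6>1]
(C,P,Y): not NE [P1→A gives 9>0; P2→S gives 9>1]
(C,P,Z): not NE [P1→B gives 9>1; P3→Y gives 6>4]
(C,Q,X): not NE [P1→B gives 8>7; P2→P gives 6>3; P3→Y gives 6>3]
(C,Q,Y): not NE [P2→S gives 9>8]
(C,Q,Z): not NE [P1→B gives 9>7; P2→S gives 9>1; P3→Y gives 6>4]
(C,R,X): not NE [P1→D gives 4>2; P2→P gives 6>2]
(C,R,Y): not NE [P3→Z gives 7>0]
(C,R,Z): not NE [P1→B gives 4>0; P2→S gives 9>1]
(C,S,X): not NE [P1→D gives 9>8; P2→P gives 6>4; P3→Z gives 6>5]
(C,S,Y): not NE [P1→D gives 9>4; P3→Z gives 6>4]
(C,S,Z): not NE [P1→D gives 2>0]
(D,P,X): not NE [P1→C gives 9>3; P3→Z gives 6>3]
(D,P,Y): not NE [P1→A gives 9>7; P2→R gives 5>0]
(D,P,Z): not NE [P1→B gives 9>0]
(D,Q,X): not NE [P1→B gives 8>5; P2→P gives 8>5; P3→Z gives 9>0]
(D,Q,Y): not NE [P1→C gives 8>5; P2→R gives 5>2; P3→Z gives 9>5]
(D,Q,Z): not NE [P1→B gives 9>0; P2→P gives 9>2]
(D,R,X): not NE [P2→P gives 8>7; P3→Z gives 6>1]
(D,R,Y): not NE [P3→Z gives 6>1]
(D,R,Z): not NE [P1→B gives 4>3; P2→P gives 9>2]
(D,S,X): not NE [P2→P gives 8>6; P3→Z gives 5>4]
(D,S,Y): not NE [P2→R gives 5>4; P3→Z gives 5>2]
(D,S,Z): not NE [P2→P gives 9>3]

No pure NE.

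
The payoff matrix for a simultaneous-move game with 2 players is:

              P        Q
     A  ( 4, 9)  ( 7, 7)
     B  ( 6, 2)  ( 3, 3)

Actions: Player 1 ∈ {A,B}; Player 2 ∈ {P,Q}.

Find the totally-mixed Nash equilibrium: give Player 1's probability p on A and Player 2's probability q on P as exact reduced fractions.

p=1/3, q=2/3

P1 indiff ⇒ q·4+(1-q)·7 = q·6+(1-q)·3 ⇒ q(-2) = (1-q)(-4) ⇒ q = 2/3
P2 indiff ⇒ p·9+(1-p)·2 = p·7+(1-p)·3 ⇒ p(2) = (1-p)(1) ⇒ p = 1/3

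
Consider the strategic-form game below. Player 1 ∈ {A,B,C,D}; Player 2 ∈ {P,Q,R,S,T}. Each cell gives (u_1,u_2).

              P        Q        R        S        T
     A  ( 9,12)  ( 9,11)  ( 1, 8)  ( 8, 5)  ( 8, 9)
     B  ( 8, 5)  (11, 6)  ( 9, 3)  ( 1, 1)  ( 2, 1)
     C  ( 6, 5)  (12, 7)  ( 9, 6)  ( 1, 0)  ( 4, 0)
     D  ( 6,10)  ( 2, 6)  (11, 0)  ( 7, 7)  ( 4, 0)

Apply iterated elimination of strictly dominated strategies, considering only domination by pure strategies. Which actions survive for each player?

P2 drop R (Q beats it: A:11>8 B:6>3 C:7>6 D:6>0)
P1 drop D (A beats it: P:9>6 Q:9>2 S:8>7 T:8>4)
P2 drop S (P beats it: A:12>5 B:5>1 C:5>0)
P2 drop T (P beats it: A:12>9 B:5>1 C:5>0)
P1→{A,B,C} P2→{P,Q}

IESDS → P1:{A,B,C} P2:{P,Q}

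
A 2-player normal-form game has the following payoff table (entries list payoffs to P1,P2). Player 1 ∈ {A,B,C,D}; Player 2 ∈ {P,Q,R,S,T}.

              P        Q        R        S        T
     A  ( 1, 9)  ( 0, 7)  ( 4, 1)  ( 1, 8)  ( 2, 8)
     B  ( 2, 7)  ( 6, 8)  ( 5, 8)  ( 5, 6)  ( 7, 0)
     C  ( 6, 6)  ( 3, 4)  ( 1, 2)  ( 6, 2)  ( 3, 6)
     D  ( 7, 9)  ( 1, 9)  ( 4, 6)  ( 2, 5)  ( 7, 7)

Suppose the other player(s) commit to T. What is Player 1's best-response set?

BR_1 = {B,D}

u_1(A vs T) = 2
u_1(B vs T) = 7
u_1(C vs T) = 3
u_1(D vs T) = 7
max payoff 7 at {B,D}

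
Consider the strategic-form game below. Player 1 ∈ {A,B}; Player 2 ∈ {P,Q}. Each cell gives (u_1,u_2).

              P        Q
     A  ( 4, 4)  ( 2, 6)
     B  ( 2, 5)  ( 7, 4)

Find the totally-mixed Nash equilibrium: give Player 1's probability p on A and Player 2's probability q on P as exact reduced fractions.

P1 indiff ⇒ q·4+(1-q)·2 = q·2+(1-q)·7 ⇒ q(2) = (1-q)(5) ⇒ q = 5/7
P2 indiff ⇒ p·4+(1-p)·5 = p·6+(1-p)·4 ⇒ p(-2) = (1-p)(-1) ⇒ p = 1/3

p=1/3, q=5/7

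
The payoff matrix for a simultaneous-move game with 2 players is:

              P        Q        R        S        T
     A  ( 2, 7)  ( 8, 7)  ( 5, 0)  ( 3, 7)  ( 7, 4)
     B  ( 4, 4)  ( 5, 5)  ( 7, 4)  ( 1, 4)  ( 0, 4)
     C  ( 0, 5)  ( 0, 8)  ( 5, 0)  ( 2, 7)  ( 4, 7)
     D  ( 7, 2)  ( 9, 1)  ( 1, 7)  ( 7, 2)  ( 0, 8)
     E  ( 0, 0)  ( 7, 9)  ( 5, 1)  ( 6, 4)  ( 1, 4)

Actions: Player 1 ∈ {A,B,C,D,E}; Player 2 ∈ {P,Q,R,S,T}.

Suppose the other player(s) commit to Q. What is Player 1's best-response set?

u_1(A vs Q) = 8
u_1(B vs Q) = 5
u_1(C vs Q) = 0
u_1(D vs Q) = 9
u_1(E vs Q) = 7
max payoff 9 at {D}

argmax u_1 = {D}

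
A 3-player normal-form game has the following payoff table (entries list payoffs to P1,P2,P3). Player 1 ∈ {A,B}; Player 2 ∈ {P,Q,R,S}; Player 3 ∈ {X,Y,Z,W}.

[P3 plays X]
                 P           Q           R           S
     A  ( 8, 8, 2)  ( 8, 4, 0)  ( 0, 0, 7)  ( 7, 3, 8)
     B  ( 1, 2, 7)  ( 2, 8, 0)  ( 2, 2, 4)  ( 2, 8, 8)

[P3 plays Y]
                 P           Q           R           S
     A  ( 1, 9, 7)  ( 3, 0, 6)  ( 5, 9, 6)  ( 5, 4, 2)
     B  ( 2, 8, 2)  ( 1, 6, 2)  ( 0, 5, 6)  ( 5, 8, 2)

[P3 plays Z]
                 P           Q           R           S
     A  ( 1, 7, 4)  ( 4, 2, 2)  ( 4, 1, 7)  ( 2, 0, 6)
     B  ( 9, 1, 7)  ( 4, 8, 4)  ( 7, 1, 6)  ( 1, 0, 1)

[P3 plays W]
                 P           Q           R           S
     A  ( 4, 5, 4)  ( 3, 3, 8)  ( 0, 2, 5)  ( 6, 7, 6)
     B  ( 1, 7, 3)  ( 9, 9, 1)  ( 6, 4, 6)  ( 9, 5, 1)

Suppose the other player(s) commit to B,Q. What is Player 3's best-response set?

u_3(X vs B,Q) = 0
u_3(Y vs B,Q) = 2
u_3(Z vs B,Q) = 4
u_3(W vs B,Q) = 1
max payoff 4 at {Z}

P3 best: {Z}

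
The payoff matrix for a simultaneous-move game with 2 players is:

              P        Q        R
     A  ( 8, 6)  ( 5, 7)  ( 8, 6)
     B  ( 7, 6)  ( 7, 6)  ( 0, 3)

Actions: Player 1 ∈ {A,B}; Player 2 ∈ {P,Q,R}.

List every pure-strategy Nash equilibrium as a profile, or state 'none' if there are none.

PSNE = {(B,Q)}

(A,P): not NE [P2→Q gives 7>6]
(A,Q): not NE [P1→B gives 7>5]
(A,R): not NE [P2→Q gives 7>6]
(B,P): not NE [P1→A gives 8>7]
(B,Q): NE
(B,R): not NE [P1→A gives 8>0; P2→Q gives 6>3]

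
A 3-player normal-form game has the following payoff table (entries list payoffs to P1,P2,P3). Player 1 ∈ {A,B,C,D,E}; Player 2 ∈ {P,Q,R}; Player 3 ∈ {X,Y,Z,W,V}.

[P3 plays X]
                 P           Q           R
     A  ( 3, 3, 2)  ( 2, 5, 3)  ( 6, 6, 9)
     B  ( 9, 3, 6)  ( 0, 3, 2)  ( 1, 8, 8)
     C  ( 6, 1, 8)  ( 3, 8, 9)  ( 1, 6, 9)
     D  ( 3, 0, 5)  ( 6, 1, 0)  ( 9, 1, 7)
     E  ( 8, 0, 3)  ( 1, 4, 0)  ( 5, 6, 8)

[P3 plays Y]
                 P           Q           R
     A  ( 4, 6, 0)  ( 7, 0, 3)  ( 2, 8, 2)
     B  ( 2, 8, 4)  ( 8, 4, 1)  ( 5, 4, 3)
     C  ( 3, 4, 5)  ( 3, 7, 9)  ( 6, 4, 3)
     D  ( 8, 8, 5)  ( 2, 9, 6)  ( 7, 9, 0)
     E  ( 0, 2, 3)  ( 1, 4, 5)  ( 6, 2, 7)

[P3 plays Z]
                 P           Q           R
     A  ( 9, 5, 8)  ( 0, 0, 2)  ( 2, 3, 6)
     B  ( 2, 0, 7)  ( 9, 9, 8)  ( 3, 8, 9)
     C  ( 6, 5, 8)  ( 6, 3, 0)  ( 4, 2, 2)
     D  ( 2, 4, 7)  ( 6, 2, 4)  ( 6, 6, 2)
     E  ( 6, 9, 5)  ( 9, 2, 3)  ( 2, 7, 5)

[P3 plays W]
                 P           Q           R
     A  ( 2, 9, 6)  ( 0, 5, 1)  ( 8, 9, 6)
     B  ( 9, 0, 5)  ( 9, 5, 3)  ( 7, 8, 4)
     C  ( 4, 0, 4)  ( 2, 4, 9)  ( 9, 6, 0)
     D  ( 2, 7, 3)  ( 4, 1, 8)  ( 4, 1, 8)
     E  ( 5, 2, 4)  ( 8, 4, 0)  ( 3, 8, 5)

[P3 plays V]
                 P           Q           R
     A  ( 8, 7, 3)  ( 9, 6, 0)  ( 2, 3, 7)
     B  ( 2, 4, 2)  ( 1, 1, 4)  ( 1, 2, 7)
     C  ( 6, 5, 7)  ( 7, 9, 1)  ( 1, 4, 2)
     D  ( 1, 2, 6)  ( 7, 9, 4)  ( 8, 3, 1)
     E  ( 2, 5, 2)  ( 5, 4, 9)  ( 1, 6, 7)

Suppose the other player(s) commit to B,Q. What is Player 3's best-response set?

u_3(X vs B,Q) = 2
u_3(Y vs B,Q) = 1
u_3(Z vs B,Q) = 8
u_3(W vs B,Q) = 3
u_3(V vs B,Q) = 4
max payoff 8 at {Z}

argmax u_3 = {Z}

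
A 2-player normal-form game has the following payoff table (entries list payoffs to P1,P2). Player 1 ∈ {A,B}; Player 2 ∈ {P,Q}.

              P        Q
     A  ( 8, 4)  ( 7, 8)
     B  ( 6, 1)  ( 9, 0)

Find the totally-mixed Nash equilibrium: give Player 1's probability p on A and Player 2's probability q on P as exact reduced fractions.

p=1/5, q=1/2

P1 indiff ⇒ q·8+(1-q)·7 = q·6+(1-q)·9 ⇒ q(2) = (1-q)(2) ⇒ q = 1/2
P2 indiff ⇒ p·4+(1-p)·1 = p·8+(1-p)·0 ⇒ p(-4) = (1-p)(-1) ⇒ p = 1/5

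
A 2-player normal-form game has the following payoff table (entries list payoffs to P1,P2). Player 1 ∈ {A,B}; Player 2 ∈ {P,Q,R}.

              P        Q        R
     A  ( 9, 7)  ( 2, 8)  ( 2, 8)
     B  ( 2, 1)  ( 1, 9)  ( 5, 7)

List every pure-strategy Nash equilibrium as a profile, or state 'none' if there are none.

(A,P): not NE [P2→R gives 8>7]
(A,Q): NE
(A,R): not NE [P1→B gives 5>2]
(B,P): not NE [P1→A gives 9>2; P2→Q gives 9>1]
(B,Q): not NE [P1→A gives 2>1]
(B,R): not NE [P2→Q gives 9>7]

PSNE = {(A,Q)}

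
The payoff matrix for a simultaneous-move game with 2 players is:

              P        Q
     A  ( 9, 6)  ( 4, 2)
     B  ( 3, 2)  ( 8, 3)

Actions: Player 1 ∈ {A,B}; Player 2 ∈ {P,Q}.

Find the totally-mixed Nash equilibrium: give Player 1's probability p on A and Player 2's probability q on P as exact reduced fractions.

P1 indiff ⇒ q·9+(1-q)·4 = q·3+(1-q)·8 ⇒ q(6) = (1-q)(4) ⇒ q = 2/5
P2 indiff ⇒ p·6+(1-p)·2 = p·2+(1-p)·3 ⇒ p(4) = (1-p)(1) ⇒ p = 1/5

p=1/5, q=2/5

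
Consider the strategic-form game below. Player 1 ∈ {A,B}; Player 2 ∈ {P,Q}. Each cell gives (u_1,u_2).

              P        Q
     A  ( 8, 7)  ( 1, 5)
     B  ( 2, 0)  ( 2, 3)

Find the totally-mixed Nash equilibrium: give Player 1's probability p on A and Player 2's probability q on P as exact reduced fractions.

p=3/5, q=1/7

P1 indiff ⇒ q·8+(1-q)·1 = q·2+(1-q)·2 ⇒ q(6) = (1-q)(1) ⇒ q = 1/7
P2 indiff ⇒ p·7+(1-p)·0 = p·5+(1-p)·3 ⇒ p(2) = (1-p)(3) ⇒ p = 3/5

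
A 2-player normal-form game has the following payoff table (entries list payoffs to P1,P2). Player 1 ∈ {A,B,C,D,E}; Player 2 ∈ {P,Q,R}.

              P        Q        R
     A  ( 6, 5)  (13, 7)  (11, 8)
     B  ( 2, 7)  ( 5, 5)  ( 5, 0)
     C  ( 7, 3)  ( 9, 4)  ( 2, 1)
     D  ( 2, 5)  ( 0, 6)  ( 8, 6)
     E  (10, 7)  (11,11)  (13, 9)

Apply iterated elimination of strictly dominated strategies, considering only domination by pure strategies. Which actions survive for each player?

P1 drop B (A beats it: P:6>2 Q:13>5 R:11>5)
P1 drop C (E beats it: P:10>7 Q:11>9 R:13>2)
P1 drop D (A beats it: P:6>2 Q:13>0 R:11>8)
P2 drop P (Q beats it: A:7>5 E:11>7)
P1→{A,E} P2→{Q,R}

Remaining: P1:{A,E} P2:{Q,R}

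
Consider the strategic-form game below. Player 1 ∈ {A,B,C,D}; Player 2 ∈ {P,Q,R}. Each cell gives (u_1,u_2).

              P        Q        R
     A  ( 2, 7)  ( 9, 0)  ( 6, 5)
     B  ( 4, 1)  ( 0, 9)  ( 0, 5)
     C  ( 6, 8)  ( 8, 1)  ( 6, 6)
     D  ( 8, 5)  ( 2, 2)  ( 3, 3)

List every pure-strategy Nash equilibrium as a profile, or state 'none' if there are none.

(A,P): not NE [P1→D gives 8>2]
(A,Q): not NE [P2→P gives 7>0]
(A,R): not NE [P2→P gives 7>5]
(B,P): not NE [P1→D gives 8>4; P2→Q gives 9>1]
(B,Q): not NE [P1→A gives 9>0]
(B,R): not NE [P1→C gives 6>0; P2→Q gives 9>5]
(C,P): not NE [P1→D gives 8>6]
(C,Q): not NE [P1→A gives 9>8; P2→P gives 8>1]
(C,R): not NE [P2→P gives 8>6]
(D,P): NE
(D,Q): not NE [P1→A gives 9>2; P2→P gives 5>2]
(D,R): not NE [P1→C gives 6>3; P2→P gives 5>3]

NE set: (D,P)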